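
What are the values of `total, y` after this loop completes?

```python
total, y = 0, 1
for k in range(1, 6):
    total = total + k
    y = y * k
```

Sum and factorial of 1 to 5
`total, y` takes the values: (0, 1) → (1, 1) → (3, 1) → (3, 2) → (6, 2) → (6, 6) → (10, 6) → (10, 24) → (15, 24) → (15, 120)

Answer: 15, 120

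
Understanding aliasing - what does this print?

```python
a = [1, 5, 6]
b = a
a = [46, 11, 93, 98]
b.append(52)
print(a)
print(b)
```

Key concept: rebinding vs mutation: a is rebound to a new list, b still points at the original.
Step by step:
`a = [1, 5, 6]` → a = [1, 5, 6]
`b = a` → b = [1, 5, 6] (same object as a)
`a = [46, 11, 93, 98]` → a = [46, 11, 93, 98]
`b.append(52)` → b = [1, 5, 6, 52]
`print(a)` → prints [46, 11, 93, 98]
`print(b)` → prints [1, 5, 6, 52]

Answer:
[46, 11, 93, 98]
[1, 5, 6, 52]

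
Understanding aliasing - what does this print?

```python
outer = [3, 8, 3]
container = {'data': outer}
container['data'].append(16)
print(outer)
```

Key concept: dict holds reference to list.
Step by step:
`outer = [3, 8, 3]` → outer = [3, 8, 3]
`container = {'data': outer}` → container = {'data': [3, 8, 3]}
`container['data'].append(16)` → outer = [3, 8, 3, 16]; container = {'data': [3, 8, 3, 16]}
`print(outer)` → prints [3, 8, 3, 16]

Answer: [3, 8, 3, 16]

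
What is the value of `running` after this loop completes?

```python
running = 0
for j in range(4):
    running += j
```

Sum of 0 to 3 = 6
`running` takes the values: 0 → 1 → 3 → 6

Answer: 6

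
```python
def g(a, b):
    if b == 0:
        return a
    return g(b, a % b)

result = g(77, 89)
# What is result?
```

g(77, 89) -> g(89, 77) -> g(77, 12) -> g(12, 5) -> g(5, 2) -> g(2, 1) -> g(1, 0) -> 1

Answer: 1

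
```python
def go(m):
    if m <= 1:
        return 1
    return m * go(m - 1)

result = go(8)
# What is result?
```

go(8) = 8 * 7 * 6 * 5 * 4 * 3 * 2 * 1 = 40320

Answer: 40320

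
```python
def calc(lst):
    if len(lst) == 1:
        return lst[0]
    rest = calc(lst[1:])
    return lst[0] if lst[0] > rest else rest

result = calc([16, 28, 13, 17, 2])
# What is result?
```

Recursive max over [16, 28, 13, 17, 2] = 28

Answer: 28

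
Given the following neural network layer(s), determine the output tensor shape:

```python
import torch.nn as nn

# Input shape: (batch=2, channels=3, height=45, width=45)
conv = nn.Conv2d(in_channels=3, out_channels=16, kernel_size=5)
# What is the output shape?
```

Input: (2, 3, 45, 45) -> Output: (2, 16, 41, 41)

Answer: (2, 16, 41, 41)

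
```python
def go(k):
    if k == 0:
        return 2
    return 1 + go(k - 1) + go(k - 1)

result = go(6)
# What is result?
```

go(k) = 1 + 2·go(k-1), go(0)=2. Closed form: (2+1)·2^6 - 1 = 191.

Answer: 191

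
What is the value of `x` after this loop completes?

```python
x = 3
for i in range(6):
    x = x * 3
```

Multiply by 3, 6 times: 3 * 3^6 = 2187
`x` takes the values: 3 → 9 → 27 → 81 → 243 → 729 → 2187

Answer: 2187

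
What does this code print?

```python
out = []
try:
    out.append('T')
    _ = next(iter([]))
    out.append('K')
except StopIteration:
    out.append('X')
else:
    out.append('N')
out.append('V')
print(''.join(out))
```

Execution trace: 'T' (try body) → 'X' (except StopIteration) → 'V' (after the try/except). Output: TXV

Answer: TXV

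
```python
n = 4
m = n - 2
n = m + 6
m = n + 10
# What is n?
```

Trace:
`n = 4` → n = 4
`m = n - 2` → m = 2
`n = m + 6` → n = 8
`m = n + 10` → m = 18
So n = 8

Answer: 8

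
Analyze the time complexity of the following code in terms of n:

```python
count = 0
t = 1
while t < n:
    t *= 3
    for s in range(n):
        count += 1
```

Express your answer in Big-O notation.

Each loop level contributes: log n × n. Multiplying the contributions gives O(n log n).

Answer: O(n log n)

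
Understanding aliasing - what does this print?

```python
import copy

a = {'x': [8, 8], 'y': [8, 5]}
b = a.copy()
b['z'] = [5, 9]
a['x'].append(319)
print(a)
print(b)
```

Key concept: shallow copy of dict with mutable values.
Step by step:
`a = {'x': [8, 8], 'y': [8, 5]}` → a = {'x': [8, 8], 'y': [8, 5]}
`b = a.copy()` → b = {'x': [8, 8], 'y': [8, 5]}
`b['z'] = [5, 9]` → b = {'x': [8, 8], 'y': [8, 5], 'z': [5, 9]}
`a['x'].append(319)` → a = {'x': [8, 8, 319], 'y': [8, 5]}; b = {'x': [8, 8, 319], 'y': [8, 5], 'z': [5, 9]}
`print(a)` → prints {'x': [8, 8, 319], 'y': [8, 5]}
`print(b)` → prints {'x': [8, 8, 319], 'y': [8, 5], 'z': [5, 9]}

Answer:
{'x': [8, 8, 319], 'y': [8, 5]}
{'x': [8, 8, 319], 'y': [8, 5], 'z': [5, 9]}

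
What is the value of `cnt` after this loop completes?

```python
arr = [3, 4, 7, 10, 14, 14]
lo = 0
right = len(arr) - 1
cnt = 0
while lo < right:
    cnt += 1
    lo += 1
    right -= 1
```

Iterations until pointers meet (list length 6)
`cnt` takes the values: 0 → 1 → 2 → 3

Answer: 3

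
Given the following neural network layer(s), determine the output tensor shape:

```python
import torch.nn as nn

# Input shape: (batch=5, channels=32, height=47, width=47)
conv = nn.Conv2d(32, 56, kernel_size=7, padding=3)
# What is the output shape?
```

Input: (5, 32, 47, 47) -> Output: (5, 56, 47, 47)

Answer: (5, 56, 47, 47)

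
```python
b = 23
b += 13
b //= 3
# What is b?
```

Trace:
`b = 23` → b = 23
`b += 13` → b = 36
`b //= 3` → b = 12
So b = 12

Answer: 12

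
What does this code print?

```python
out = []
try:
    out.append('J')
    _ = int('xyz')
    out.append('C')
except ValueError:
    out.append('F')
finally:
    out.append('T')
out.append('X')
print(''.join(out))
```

Execution trace: 'J' (try body) → 'F' (except ValueError) → 'T' (finally) → 'X' (after the try/except). Output: JFTX

Answer: JFTX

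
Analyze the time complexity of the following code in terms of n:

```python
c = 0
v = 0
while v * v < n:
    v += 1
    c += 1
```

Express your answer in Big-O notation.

Each loop level contributes: √n. Multiplying the contributions gives O(√n).

Answer: O(√n)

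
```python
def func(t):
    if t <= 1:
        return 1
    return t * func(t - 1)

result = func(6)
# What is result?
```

func(6) = 6 * 5 * 4 * 3 * 2 * 1 = 720

Answer: 720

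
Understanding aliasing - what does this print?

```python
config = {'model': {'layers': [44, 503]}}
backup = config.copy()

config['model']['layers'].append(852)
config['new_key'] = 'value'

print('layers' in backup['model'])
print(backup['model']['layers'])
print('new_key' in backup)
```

Key concept: shallow copy gotcha with nested dict.
Step by step:
`config = {'model': {'layers': [44, 503]}}` → config = {'model': {'layers': [44, 503]}}
`backup = config.copy()` → backup = {'model': {'layers': [44, 503]}}
`config['model']['layers'].append(852)` → config = {'model': {'layers': [44, 503, 852]}}; backup = {'model': {'layers': [44, 503, 852]}}
`config['new_key'] = 'value'` → config = {'model': {'layers': [44, 503, 852]}, 'new_key': 'value'}
`print('layers' in backup['model'])` → prints True
`print(backup['model']['layers'])` → prints [44, 503, 852]
`print('new_key' in backup)` → prints False

Answer:
True
[44, 503, 852]
False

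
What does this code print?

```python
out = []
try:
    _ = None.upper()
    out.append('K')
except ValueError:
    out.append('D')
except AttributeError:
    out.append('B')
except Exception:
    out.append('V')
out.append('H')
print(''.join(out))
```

Execution trace: 'B' (except AttributeError) → 'H' (after the try/except). Output: BH

Answer: BH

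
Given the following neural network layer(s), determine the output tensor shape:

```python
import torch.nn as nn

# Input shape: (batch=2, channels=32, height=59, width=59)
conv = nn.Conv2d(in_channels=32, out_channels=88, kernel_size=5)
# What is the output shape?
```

Input: (2, 32, 59, 59) -> Output: (2, 88, 55, 55)

Answer: (2, 88, 55, 55)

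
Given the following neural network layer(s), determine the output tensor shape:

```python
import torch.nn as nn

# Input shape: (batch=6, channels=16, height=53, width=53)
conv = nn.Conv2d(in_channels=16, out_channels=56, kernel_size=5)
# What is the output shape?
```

Input: (6, 16, 53, 53) -> Output: (6, 56, 49, 49)

Answer: (6, 56, 49, 49)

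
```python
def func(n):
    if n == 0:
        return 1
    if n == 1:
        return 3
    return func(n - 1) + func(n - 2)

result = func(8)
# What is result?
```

Build up from base cases: func(0)=1, func(1)=3, func(2)=4, func(3)=7, func(4)=11, func(5)=18, func(6)=29, ..., func(8)=76

Answer: 76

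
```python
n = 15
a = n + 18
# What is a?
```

Trace:
`n = 15` → n = 15
`a = n + 18` → a = 33
So a = 33

Answer: 33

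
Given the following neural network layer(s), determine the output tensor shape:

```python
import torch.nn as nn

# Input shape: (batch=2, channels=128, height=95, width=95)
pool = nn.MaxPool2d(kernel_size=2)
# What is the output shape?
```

Input: (2, 128, 95, 95) -> Output: (2, 128, 47, 47)

Answer: (2, 128, 47, 47)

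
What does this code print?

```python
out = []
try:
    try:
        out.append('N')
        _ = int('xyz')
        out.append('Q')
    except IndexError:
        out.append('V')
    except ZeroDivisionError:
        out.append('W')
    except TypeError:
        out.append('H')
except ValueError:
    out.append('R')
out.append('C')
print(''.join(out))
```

Execution trace: 'N' (try body) → 'R' (outer except ValueError) → 'C' (after the try/except). Output: NRC

Answer: NRC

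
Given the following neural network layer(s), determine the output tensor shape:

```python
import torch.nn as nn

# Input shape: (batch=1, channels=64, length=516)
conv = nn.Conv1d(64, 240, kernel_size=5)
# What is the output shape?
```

Input: (1, 64, 516) -> Output: (1, 240, 512)

Answer: (1, 240, 512)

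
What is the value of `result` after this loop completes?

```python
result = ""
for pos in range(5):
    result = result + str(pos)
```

Concatenate digits 0 to 4
`result` takes the values: "" → "0" → "01" → "012" → "0123" → "01234"

Answer: "01234"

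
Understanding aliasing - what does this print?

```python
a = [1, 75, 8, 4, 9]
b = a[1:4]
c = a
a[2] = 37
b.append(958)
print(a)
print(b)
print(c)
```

Key concept: slice vs alias.
Step by step:
`a = [1, 75, 8, 4, 9]` → a = [1, 75, 8, 4, 9]
`b = a[1:4]` → b = [75, 8, 4]
`c = a` → c = [1, 75, 8, 4, 9] (same object as a)
`a[2] = 37` → a = [1, 75, 37, 4, 9] (same object as c); c = [1, 75, 37, 4, 9] (same object as a)
`b.append(958)` → b = [75, 8, 4, 958]
`print(a)` → prints [1, 75, 37, 4, 9]
`print(b)` → prints [75, 8, 4, 958]
`print(c)` → prints [1, 75, 37, 4, 9]

Answer:
[1, 75, 37, 4, 9]
[75, 8, 4, 958]
[1, 75, 37, 4, 9]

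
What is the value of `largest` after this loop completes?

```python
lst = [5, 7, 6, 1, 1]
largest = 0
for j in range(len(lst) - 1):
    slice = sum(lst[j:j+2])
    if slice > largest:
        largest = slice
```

Max sum of 2-element window in [5, 7, 6, 1, 1]
`largest` takes the values: 0 → 12 → 13

Answer: 13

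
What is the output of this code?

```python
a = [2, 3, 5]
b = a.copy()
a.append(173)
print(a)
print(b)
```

Key concept: list.copy() creates independent copy.
Step by step:
`a = [2, 3, 5]` → a = [2, 3, 5]
`b = a.copy()` → b = [2, 3, 5]
`a.append(173)` → a = [2, 3, 5, 173]
`print(a)` → prints [2, 3, 5, 173]
`print(b)` → prints [2, 3, 5]

Answer:
[2, 3, 5, 173]
[2, 3, 5]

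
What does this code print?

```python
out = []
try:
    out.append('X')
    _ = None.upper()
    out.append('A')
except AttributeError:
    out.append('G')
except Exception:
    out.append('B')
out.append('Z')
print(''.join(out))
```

Execution trace: 'X' (try body) → 'G' (except AttributeError) → 'Z' (after the try/except). Output: XGZ

Answer: XGZ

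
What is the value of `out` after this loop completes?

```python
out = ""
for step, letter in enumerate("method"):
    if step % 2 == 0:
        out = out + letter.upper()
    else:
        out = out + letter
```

Uppercase even positions in 'method'
`out` takes the values: "" → "M" → "Me" → "MeT" → "MeTh" → "MeThO" → "MeThOd"

Answer: "MeThOd"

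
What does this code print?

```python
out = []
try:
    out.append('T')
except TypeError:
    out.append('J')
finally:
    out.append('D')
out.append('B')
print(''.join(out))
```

Execution trace: 'T' (try body, no exception) → 'D' (finally) → 'B' (after the try/except). Output: TDB

Answer: TDB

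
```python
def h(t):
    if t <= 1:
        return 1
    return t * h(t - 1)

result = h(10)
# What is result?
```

h(10) = 10 * 9 * 8 * 7 * 6 * 5 * 4 * 3 * 2 * 1 = 3628800

Answer: 3628800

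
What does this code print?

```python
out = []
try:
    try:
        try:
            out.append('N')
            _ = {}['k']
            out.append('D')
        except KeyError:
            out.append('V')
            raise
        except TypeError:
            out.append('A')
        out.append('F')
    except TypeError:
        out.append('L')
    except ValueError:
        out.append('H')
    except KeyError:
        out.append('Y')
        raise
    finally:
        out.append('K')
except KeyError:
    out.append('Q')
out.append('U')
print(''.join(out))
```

Execution trace: 'N' (inner try body) → 'V' (inner except KeyError) → 'Y' (except KeyError) → 'K' (finally) → 'Q' (outer except KeyError) → 'U' (after the try/except). Output: NVYKQU

Answer: NVYKQU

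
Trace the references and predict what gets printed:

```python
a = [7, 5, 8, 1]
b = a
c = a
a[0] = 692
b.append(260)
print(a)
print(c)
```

Key concept: multiple aliases.
Step by step:
`a = [7, 5, 8, 1]` → a = [7, 5, 8, 1]
`b = a` → b = [7, 5, 8, 1] (same object as a)
`c = a` → c = [7, 5, 8, 1] (same object as a, b)
`a[0] = 692` → a = [692, 5, 8, 1] (same object as b, c); b = [692, 5, 8, 1] (same object as a, c); c = [692, 5, 8, 1] (same object as a, b)
`b.append(260)` → a = [692, 5, 8, 1, 260] (same object as b, c); b = [692, 5, 8, 1, 260] (same object as a, c); c = [692, 5, 8, 1, 260] (same object as a, b)
`print(a)` → prints [692, 5, 8, 1, 260]
`print(c)` → prints [692, 5, 8, 1, 260]

Answer:
[692, 5, 8, 1, 260]
[692, 5, 8, 1, 260]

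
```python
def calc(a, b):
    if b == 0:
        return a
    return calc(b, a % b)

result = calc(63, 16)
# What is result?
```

calc(63, 16) -> calc(16, 15) -> calc(15, 1) -> calc(1, 0) -> 1

Answer: 1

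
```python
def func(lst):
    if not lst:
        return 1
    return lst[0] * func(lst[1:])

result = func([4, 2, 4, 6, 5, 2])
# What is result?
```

Product over [4, 2, 4, 6, 5, 2] = 4 * 2 * 4 * 6 * 5 * 2 = 1920

Answer: 1920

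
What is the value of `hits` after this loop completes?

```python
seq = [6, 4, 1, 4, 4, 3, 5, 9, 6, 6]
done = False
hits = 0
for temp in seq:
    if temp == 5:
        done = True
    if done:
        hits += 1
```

Count elements after first 5 in [6, 4, 1, 4, 4, 3, 5, 9, 6, 6]
`hits` takes the values: 0 → 1 → 2 → 3 → 4

Answer: 4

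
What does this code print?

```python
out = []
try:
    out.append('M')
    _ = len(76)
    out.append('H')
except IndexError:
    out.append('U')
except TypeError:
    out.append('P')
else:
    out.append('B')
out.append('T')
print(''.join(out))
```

Execution trace: 'M' (try body) → 'P' (except TypeError) → 'T' (after the try/except). Output: MPT

Answer: MPT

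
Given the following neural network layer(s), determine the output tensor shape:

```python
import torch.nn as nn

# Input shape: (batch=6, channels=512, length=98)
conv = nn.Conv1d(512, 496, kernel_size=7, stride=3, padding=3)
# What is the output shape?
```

Input: (6, 512, 98) -> Output: (6, 496, 33)

Answer: (6, 496, 33)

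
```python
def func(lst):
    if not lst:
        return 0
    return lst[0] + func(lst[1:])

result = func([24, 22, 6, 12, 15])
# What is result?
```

24 + 22 + 6 + 12 + 15 + 0 = 79

Answer: 79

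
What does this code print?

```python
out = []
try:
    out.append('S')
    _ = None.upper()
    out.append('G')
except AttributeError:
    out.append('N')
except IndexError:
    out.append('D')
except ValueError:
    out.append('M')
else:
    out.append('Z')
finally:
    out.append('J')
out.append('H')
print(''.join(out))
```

Execution trace: 'S' (try body) → 'N' (except AttributeError) → 'J' (finally) → 'H' (after the try/except). Output: SNJH

Answer: SNJH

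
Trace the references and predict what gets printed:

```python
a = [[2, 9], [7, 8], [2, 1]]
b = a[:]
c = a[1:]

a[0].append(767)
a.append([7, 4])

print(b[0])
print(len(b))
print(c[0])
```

Key concept: slice with nested mutation.
Step by step:
`a = [[2, 9], [7, 8], [2, 1]]` → a = [[2, 9], [7, 8], [2, 1]]
`b = a[:]` → b = [[2, 9], [7, 8], [2, 1]]
`c = a[1:]` → c = [[7, 8], [2, 1]]
`a[0].append(767)` → a = [[2, 9, 767], [7, 8], [2, 1]]; b = [[2, 9, 767], [7, 8], [2, 1]]
`a.append([7, 4])` → a = [[2, 9, 767], [7, 8], [2, 1], [7, 4]]
`print(b[0])` → prints [2, 9, 767]
`print(len(b))` → prints 3
`print(c[0])` → prints [7, 8]

Answer:
[2, 9, 767]
3
[7, 8]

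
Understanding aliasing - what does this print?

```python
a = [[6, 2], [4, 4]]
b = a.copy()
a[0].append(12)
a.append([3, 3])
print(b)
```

Key concept: shallow copy with nested lists.
Step by step:
`a = [[6, 2], [4, 4]]` → a = [[6, 2], [4, 4]]
`b = a.copy()` → b = [[6, 2], [4, 4]]
`a[0].append(12)` → a = [[6, 2, 12], [4, 4]]; b = [[6, 2, 12], [4, 4]]
`a.append([3, 3])` → a = [[6, 2, 12], [4, 4], [3, 3]]
`print(b)` → prints [[6, 2, 12], [4, 4]]

Answer: [[6, 2, 12], [4, 4]]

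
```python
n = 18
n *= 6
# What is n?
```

Trace:
`n = 18` → n = 18
`n *= 6` → n = 108
So n = 108

Answer: 108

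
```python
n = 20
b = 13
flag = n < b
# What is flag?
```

Trace:
`n = 20` → n = 20
`b = 13` → b = 13
`flag = n < b` → flag = False
So flag = False

Answer: False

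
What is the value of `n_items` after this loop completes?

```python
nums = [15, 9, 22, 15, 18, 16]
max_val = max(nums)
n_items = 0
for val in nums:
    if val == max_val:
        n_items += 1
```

Count of max value 22 in [15, 9, 22, 15, 18, 16]
`n_items` takes the values: 0 → 1

Answer: 1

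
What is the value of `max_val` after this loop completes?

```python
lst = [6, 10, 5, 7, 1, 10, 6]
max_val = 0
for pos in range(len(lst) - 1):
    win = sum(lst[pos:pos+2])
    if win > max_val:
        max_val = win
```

Max sum of 2-element window in [6, 10, 5, 7, 1, 10, 6]
`max_val` takes the values: 0 → 16

Answer: 16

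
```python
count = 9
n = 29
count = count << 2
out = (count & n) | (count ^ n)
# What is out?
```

Trace:
`count = 9` → count = 9
`n = 29` → n = 29
`count = count << 2` → count = 36
`out = (count & n) | (count ^ n)` → out = 61
So out = 61

Answer: 61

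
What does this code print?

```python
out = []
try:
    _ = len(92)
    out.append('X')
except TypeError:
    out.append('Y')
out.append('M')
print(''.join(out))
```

Execution trace: 'Y' (except TypeError) → 'M' (after the try/except). Output: YM

Answer: YM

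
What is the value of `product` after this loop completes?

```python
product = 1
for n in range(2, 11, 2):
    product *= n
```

Product of even numbers 2 to 10
`product` takes the values: 1 → 2 → 8 → 48 → 384 → 3840

Answer: 3840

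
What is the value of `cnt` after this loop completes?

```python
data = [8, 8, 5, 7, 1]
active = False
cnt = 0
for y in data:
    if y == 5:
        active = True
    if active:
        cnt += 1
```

Count elements after first 5 in [8, 8, 5, 7, 1]
`cnt` takes the values: 0 → 1 → 2 → 3

Answer: 3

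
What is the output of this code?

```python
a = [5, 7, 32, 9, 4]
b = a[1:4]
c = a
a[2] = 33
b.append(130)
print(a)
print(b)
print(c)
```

Key concept: slice vs alias.
Step by step:
`a = [5, 7, 32, 9, 4]` → a = [5, 7, 32, 9, 4]
`b = a[1:4]` → b = [7, 32, 9]
`c = a` → c = [5, 7, 32, 9, 4] (same object as a)
`a[2] = 33` → a = [5, 7, 33, 9, 4] (same object as c); c = [5, 7, 33, 9, 4] (same object as a)
`b.append(130)` → b = [7, 32, 9, 130]
`print(a)` → prints [5, 7, 33, 9, 4]
`print(b)` → prints [7, 32, 9, 130]
`print(c)` → prints [5, 7, 33, 9, 4]

Answer:
[5, 7, 33, 9, 4]
[7, 32, 9, 130]
[5, 7, 33, 9, 4]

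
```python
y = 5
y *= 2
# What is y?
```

Trace:
`y = 5` → y = 5
`y *= 2` → y = 10
So y = 10

Answer: 10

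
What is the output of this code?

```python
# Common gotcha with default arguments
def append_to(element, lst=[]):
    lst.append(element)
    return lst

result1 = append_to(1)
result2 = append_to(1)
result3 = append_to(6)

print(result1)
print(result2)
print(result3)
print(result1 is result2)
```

Key concept: mutable default argument gotcha.
Step by step:
`result1 = append_to(1)` → result1 = [1]
`result2 = append_to(1)` → result1 = [1, 1] (same object as result2); result2 = [1, 1] (same object as result1)
`result3 = append_to(6)` → result1 = [1, 1, 6] (same object as result2, result3); result2 = [1, 1, 6] (same object as result1, result3); result3 = [1, 1, 6] (same object as result1, result2)
`print(result1)` → prints [1, 1, 6]
`print(result2)` → prints [1, 1, 6]
`print(result3)` → prints [1, 1, 6]
`print(result1 is result2)` → prints True

Answer:
[1, 1, 6]
[1, 1, 6]
[1, 1, 6]
True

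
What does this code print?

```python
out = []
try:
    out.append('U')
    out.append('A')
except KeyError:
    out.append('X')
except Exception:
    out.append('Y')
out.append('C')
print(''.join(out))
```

Execution trace: 'U' (try body) → 'A' (try body, no exception) → 'C' (after the try/except). Output: UAC

Answer: UAC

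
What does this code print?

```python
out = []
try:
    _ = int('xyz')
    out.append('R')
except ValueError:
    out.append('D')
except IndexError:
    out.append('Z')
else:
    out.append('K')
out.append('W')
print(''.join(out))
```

Execution trace: 'D' (except ValueError) → 'W' (after the try/except). Output: DW

Answer: DW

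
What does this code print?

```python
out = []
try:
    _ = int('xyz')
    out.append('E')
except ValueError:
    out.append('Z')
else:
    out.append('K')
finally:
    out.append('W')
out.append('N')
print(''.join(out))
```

Execution trace: 'Z' (except ValueError) → 'W' (finally) → 'N' (after the try/except). Output: ZWN

Answer: ZWN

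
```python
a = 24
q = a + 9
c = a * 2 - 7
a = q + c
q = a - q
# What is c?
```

Trace:
`a = 24` → a = 24
`q = a + 9` → q = 33
`c = a * 2 - 7` → c = 41
`a = q + c` → a = 74
`q = a - q` → q = 41
So c = 41

Answer: 41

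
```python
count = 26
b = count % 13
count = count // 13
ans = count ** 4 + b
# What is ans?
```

Trace:
`count = 26` → count = 26
`b = count % 13` → b = 0
`count = count // 13` → count = 2
`ans = count ** 4 + b` → ans = 16
So ans = 16

Answer: 16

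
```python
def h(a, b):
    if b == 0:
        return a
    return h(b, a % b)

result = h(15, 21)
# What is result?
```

h(15, 21) -> h(21, 15) -> h(15, 6) -> h(6, 3) -> h(3, 0) -> 3

Answer: 3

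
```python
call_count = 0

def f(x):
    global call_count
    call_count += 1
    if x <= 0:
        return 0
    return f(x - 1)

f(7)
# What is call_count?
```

Linear recursion stepping by 1: 8 calls from x=7 down to ≤0.

Answer: 8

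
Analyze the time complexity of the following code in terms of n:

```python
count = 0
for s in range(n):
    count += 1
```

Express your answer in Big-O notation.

Each loop level contributes: n. Multiplying the contributions gives O(n).

Answer: O(n)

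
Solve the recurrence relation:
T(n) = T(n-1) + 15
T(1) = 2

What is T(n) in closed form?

Unrolling: T(n) = T(1) + 15·(n-1) = 2 + 15(n-1) = 15n - 13.

Answer: T(n) = 15n - 13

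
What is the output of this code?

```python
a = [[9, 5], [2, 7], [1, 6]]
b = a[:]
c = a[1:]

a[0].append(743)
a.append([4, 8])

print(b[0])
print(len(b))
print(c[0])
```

Key concept: slice with nested mutation.
Step by step:
`a = [[9, 5], [2, 7], [1, 6]]` → a = [[9, 5], [2, 7], [1, 6]]
`b = a[:]` → b = [[9, 5], [2, 7], [1, 6]]
`c = a[1:]` → c = [[2, 7], [1, 6]]
`a[0].append(743)` → a = [[9, 5, 743], [2, 7], [1, 6]]; b = [[9, 5, 743], [2, 7], [1, 6]]
`a.append([4, 8])` → a = [[9, 5, 743], [2, 7], [1, 6], [4, 8]]
`print(b[0])` → prints [9, 5, 743]
`print(len(b))` → prints 3
`print(c[0])` → prints [2, 7]

Answer:
[9, 5, 743]
3
[2, 7]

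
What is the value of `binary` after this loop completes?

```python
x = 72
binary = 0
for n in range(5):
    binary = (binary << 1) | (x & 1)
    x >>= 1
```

Reverse lowest 5 bits of 72
`binary` takes the values: 0 → 1 → 2

Answer: 2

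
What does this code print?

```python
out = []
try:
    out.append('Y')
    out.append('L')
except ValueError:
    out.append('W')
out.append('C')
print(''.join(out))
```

Execution trace: 'Y' (try body) → 'L' (try body, no exception) → 'C' (after the try/except). Output: YLC

Answer: YLC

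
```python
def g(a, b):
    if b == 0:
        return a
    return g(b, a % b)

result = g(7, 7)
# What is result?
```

g(7, 7) -> g(7, 0) -> 7

Answer: 7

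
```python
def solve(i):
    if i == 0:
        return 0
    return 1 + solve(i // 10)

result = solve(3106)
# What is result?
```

Count of digits of 3106: 4

Answer: 4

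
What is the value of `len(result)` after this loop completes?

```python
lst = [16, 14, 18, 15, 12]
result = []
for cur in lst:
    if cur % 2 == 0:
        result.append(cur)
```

Count even numbers in [16, 14, 18, 15, 12]
`result` takes the values: [] → [16] → [16, 14] → [16, 14, 18] → [16, 14, 18, 12]
So `len(result)` = 4

Answer: 4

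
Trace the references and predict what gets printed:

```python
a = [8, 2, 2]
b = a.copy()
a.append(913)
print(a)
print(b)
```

Key concept: list.copy() creates independent copy.
Step by step:
`a = [8, 2, 2]` → a = [8, 2, 2]
`b = a.copy()` → b = [8, 2, 2]
`a.append(913)` → a = [8, 2, 2, 913]
`print(a)` → prints [8, 2, 2, 913]
`print(b)` → prints [8, 2, 2]

Answer:
[8, 2, 2, 913]
[8, 2, 2]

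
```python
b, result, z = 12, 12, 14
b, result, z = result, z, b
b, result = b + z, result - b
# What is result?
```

Trace:
`b, result, z = 12, 12, 14` → b = 12; result = 12; z = 14
`b, result, z = result, z, b` → b = 12; result = 14; z = 12
`b, result = b + z, result - b` → b = 24; result = 2
So result = 2

Answer: 2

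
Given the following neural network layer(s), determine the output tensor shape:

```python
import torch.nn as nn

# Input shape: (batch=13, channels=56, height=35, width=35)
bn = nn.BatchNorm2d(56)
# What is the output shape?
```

Input: (13, 56, 35, 35) -> Output: (13, 56, 35, 35)

Answer: (13, 56, 35, 35)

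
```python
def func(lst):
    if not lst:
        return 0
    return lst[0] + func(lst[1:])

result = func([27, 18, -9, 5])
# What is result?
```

27 + 18 + (-9) + 5 + 0 = 41

Answer: 41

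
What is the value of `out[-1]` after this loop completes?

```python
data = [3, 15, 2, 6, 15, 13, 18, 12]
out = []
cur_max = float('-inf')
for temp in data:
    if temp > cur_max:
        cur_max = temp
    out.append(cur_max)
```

Running max ends at 18
`out` takes the values: [] → [3] → [3, 15] → [3, 15, 15] → [3, 15, 15, 15] → [3, 15, 15, 15, 15] → [3, 15, 15, 15, 15, 15] → [3, 15, 15, 15, 15, 15, 18] → [3, 15, 15, 15, 15, 15, 18, 18]
So `out[-1]` = 18

Answer: 18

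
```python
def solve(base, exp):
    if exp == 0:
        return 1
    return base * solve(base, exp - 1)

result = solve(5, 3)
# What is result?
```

solve(5, 3) = 5 * 5 * 5 = 125

Answer: 125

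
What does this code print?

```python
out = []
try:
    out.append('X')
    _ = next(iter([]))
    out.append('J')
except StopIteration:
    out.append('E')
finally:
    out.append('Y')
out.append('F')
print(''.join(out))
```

Execution trace: 'X' (try body) → 'E' (except StopIteration) → 'Y' (finally) → 'F' (after the try/except). Output: XEYF

Answer: XEYF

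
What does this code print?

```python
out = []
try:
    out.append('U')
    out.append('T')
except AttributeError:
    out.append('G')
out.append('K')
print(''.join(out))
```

Execution trace: 'U' (try body) → 'T' (try body, no exception) → 'K' (after the try/except). Output: UTK

Answer: UTK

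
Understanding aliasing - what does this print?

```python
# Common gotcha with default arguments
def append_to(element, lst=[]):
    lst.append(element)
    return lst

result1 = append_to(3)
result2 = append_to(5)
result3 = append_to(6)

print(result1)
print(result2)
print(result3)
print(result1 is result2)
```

Key concept: mutable default argument gotcha.
Step by step:
`result1 = append_to(3)` → result1 = [3]
`result2 = append_to(5)` → result1 = [3, 5] (same object as result2); result2 = [3, 5] (same object as result1)
`result3 = append_to(6)` → result1 = [3, 5, 6] (same object as result2, result3); result2 = [3, 5, 6] (same object as result1, result3); result3 = [3, 5, 6] (same object as result1, result2)
`print(result1)` → prints [3, 5, 6]
`print(result2)` → prints [3, 5, 6]
`print(result3)` → prints [3, 5, 6]
`print(result1 is result2)` → prints True

Answer:
[3, 5, 6]
[3, 5, 6]
[3, 5, 6]
True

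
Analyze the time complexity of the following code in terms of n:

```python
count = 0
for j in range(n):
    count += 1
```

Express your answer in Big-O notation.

Each loop level contributes: n. Multiplying the contributions gives O(n).

Answer: O(n)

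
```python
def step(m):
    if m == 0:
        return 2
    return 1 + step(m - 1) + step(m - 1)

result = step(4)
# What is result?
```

step(m) = 1 + 2·step(m-1), step(0)=2. Closed form: (2+1)·2^4 - 1 = 47.

Answer: 47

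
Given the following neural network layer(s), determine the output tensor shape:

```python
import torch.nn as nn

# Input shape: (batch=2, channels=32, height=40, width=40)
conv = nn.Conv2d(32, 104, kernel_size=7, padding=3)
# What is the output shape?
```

Input: (2, 32, 40, 40) -> Output: (2, 104, 40, 40)

Answer: (2, 104, 40, 40)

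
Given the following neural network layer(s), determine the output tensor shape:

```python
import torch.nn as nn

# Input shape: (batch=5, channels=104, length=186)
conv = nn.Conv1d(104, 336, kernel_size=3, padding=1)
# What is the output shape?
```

Input: (5, 104, 186) -> Output: (5, 336, 186)

Answer: (5, 336, 186)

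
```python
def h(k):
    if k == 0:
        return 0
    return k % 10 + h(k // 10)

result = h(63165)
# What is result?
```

Sum of digits of 63165: 5 + 6 + 1 + 3 + 6 = 21

Answer: 21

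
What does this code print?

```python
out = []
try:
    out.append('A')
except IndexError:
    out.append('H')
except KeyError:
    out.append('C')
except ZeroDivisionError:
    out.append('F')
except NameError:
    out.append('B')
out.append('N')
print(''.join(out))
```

Execution trace: 'A' (try body, no exception) → 'N' (after the try/except). Output: AN

Answer: AN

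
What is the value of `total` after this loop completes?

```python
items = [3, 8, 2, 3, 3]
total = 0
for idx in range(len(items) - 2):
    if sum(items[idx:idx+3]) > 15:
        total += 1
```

Count windows with sum > 15
`total` takes the values: 0

Answer: 0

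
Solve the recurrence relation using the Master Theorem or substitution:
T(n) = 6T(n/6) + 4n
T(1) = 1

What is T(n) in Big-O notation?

By Master Theorem: a=6, b=6, f(n)=4n. Since log_6(6) = 1 and f(n) = Θ(n^1), Case 2 applies. T(n) = O(n log n).

Answer: O(n log n)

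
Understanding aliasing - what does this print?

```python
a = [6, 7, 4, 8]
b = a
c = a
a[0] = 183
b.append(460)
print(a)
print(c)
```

Key concept: multiple aliases.
Step by step:
`a = [6, 7, 4, 8]` → a = [6, 7, 4, 8]
`b = a` → b = [6, 7, 4, 8] (same object as a)
`c = a` → c = [6, 7, 4, 8] (same object as a, b)
`a[0] = 183` → a = [183, 7, 4, 8] (same object as b, c); b = [183, 7, 4, 8] (same object as a, c); c = [183, 7, 4, 8] (same object as a, b)
`b.append(460)` → a = [183, 7, 4, 8, 460] (same object as b, c); b = [183, 7, 4, 8, 460] (same object as a, c); c = [183, 7, 4, 8, 460] (same object as a, b)
`print(a)` → prints [183, 7, 4, 8, 460]
`print(c)` → prints [183, 7, 4, 8, 460]

Answer:
[183, 7, 4, 8, 460]
[183, 7, 4, 8, 460]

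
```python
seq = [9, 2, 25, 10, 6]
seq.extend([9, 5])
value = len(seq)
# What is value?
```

Trace:
`seq = [9, 2, 25, 10, 6]` → seq = [9, 2, 25, 10, 6]
`seq.extend([9, 5])` → seq = [9, 2, 25, 10, 6, 9, 5]
`value = len(seq)` → value = 7
So value = 7

Answer: 7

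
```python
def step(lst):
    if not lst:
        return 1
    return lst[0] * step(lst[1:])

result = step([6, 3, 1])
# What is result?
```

Product over [6, 3, 1] = 6 * 3 * 1 = 18

Answer: 18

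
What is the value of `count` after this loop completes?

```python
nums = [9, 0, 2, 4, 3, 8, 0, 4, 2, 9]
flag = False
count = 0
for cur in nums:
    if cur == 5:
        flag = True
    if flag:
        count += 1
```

Count elements after first 5 in [9, 0, 2, 4, 3, 8, 0, 4, 2, 9]
`count` takes the values: 0

Answer: 0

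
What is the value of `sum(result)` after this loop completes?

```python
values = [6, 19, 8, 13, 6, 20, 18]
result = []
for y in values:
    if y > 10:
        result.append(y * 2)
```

Sum of doubled values > 10
`result` takes the values: [] → [38] → [38, 26] → [38, 26, 40] → [38, 26, 40, 36]
So `sum(result)` = 140

Answer: 140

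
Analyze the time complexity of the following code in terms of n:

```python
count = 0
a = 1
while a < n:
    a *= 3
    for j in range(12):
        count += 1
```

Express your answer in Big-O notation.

Each loop level contributes: log n × 1. Multiplying the contributions gives O(log n).

Answer: O(log n)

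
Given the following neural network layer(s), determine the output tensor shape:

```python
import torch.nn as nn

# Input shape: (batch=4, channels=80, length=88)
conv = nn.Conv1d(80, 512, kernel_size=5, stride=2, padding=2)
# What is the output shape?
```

Input: (4, 80, 88) -> Output: (4, 512, 44)

Answer: (4, 512, 44)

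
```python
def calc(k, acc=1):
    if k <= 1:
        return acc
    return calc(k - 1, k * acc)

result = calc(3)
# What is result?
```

Accumulator trace (n, acc): (3, 1) -> (2, 3) -> (1, 6) -> return 6

Answer: 6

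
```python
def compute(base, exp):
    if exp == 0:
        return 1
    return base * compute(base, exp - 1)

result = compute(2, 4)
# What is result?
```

compute(2, 4) = 2 * 2 * 2 * 2 = 16

Answer: 16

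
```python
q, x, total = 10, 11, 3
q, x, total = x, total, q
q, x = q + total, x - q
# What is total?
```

Trace:
`q, x, total = 10, 11, 3` → q = 10; x = 11; total = 3
`q, x, total = x, total, q` → q = 11; x = 3; total = 10
`q, x = q + total, x - q` → q = 21; x = -8
So total = 10

Answer: 10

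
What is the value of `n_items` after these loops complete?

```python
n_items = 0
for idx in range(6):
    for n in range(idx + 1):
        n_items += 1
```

Triangle: 1 + 2 + ... + 6
`n_items` takes the values: 0 → 1 → 2 → 3 → 4 → 5 → 6 → 7 → 8 → 9 → 10 → 11 → 12 → 13 → 14 → 15 → 16 → 17 → 18 → 19 → 20 → 21

Answer: 21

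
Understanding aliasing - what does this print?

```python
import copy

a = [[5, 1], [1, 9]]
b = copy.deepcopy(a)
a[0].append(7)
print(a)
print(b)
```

Key concept: deep copy is fully independent.
Step by step:
`a = [[5, 1], [1, 9]]` → a = [[5, 1], [1, 9]]
`b = copy.deepcopy(a)` → b = [[5, 1], [1, 9]]
`a[0].append(7)` → a = [[5, 1, 7], [1, 9]]
`print(a)` → prints [[5, 1, 7], [1, 9]]
`print(b)` → prints [[5, 1], [1, 9]]

Answer:
[[5, 1, 7], [1, 9]]
[[5, 1], [1, 9]]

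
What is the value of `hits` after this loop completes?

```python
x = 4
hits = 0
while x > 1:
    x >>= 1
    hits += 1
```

Count right shifts until 1
`hits` takes the values: 0 → 1 → 2

Answer: 2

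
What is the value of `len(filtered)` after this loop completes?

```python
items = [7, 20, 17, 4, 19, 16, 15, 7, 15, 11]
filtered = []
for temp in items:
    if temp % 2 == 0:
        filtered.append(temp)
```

Count even numbers in [7, 20, 17, 4, 19, 16, 15, 7, 15, 11]
`filtered` takes the values: [] → [20] → [20, 4] → [20, 4, 16]
So `len(filtered)` = 3

Answer: 3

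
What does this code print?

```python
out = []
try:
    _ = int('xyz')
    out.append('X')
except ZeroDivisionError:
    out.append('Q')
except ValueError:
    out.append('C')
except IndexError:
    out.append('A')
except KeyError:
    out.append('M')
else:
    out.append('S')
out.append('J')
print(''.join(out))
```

Execution trace: 'C' (except ValueError) → 'J' (after the try/except). Output: CJ

Answer: CJ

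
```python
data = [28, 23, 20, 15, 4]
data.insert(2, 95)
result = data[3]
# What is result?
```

Trace:
`data = [28, 23, 20, 15, 4]` → data = [28, 23, 20, 15, 4]
`data.insert(2, 95)` → data = [28, 23, 95, 20, 15, 4]
`result = data[3]` → result = 20
So result = 20

Answer: 20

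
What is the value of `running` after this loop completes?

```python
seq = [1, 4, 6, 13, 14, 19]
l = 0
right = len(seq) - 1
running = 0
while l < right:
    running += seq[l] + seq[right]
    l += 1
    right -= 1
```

Sum of pairs from ends
`running` takes the values: 0 → 20 → 38 → 57

Answer: 57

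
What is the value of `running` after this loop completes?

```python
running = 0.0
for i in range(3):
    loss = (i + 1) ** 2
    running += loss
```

Sum of squared losses 1² + 2² + ... + 3²
`running` takes the values: 0.0 → 1.0 → 5.0 → 14.0

Answer: 14.0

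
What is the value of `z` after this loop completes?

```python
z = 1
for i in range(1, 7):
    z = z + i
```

Start at 1, add 1 through 6
`z` takes the values: 1 → 2 → 4 → 7 → 11 → 16 → 22

Answer: 22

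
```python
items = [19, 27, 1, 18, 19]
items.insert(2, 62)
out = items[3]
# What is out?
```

Trace:
`items = [19, 27, 1, 18, 19]` → items = [19, 27, 1, 18, 19]
`items.insert(2, 62)` → items = [19, 27, 62, 1, 18, 19]
`out = items[3]` → out = 1
So out = 1

Answer: 1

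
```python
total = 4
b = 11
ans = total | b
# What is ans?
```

Trace:
`total = 4` → total = 4
`b = 11` → b = 11
`ans = total | b` → ans = 15
So ans = 15

Answer: 15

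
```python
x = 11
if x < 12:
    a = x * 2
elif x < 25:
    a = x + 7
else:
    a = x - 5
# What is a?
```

Trace:
`x = 11` → x = 11
`if x < 12: ...` → x < 12 is True → a = 22
So a = 22

Answer: 22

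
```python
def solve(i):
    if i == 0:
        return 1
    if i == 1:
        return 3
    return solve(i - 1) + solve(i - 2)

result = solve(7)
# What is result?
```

Build up from base cases: solve(0)=1, solve(1)=3, solve(2)=4, solve(3)=7, solve(4)=11, solve(5)=18, solve(6)=29, ..., solve(7)=47

Answer: 47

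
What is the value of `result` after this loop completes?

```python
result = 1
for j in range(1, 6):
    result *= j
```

5! = 120
`result` takes the values: 1 → 2 → 6 → 24 → 120

Answer: 120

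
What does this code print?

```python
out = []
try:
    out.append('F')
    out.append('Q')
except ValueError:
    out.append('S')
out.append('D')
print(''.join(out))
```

Execution trace: 'F' (try body) → 'Q' (try body, no exception) → 'D' (after the try/except). Output: FQD

Answer: FQD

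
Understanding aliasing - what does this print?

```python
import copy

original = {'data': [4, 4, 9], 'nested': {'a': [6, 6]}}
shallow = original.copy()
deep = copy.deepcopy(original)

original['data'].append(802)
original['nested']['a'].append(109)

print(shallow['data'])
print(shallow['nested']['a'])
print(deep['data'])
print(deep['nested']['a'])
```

Key concept: comparing shallow vs deep copy.
Step by step:
`original = {'data': [4, 4, 9], 'nested': {'a': [6, 6]}}` → original = {'data': [4, 4, 9], 'nested': {'a': [6, 6]}}
`shallow = original.copy()` → shallow = {'data': [4, 4, 9], 'nested': {'a': [6, 6]}}
`deep = copy.deepcopy(original)` → deep = {'data': [4, 4, 9], 'nested': {'a': [6, 6]}}
`original['data'].append(802)` → original = {'data': [4, 4, 9, 802], 'nested': {'a': [6, 6]}}; shallow = {'data': [4, 4, 9, 802], 'nested': {'a': [6, 6]}}
`original['nested']['a'].append(109)` → original = {'data': [4, 4, 9, 802], 'nested': {'a': [6, 6, 109]}}; shallow = {'data': [4, 4, 9, 802], 'nested': {'a': [6, 6, 109]}}
`print(shallow['data'])` → prints [4, 4, 9, 802]
`print(shallow['nested']['a'])` → prints [6, 6, 109]
`print(deep['data'])` → prints [4, 4, 9]
`print(deep['nested']['a'])` → prints [6, 6]

Answer:
[4, 4, 9, 802]
[6, 6, 109]
[4, 4, 9]
[6, 6]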